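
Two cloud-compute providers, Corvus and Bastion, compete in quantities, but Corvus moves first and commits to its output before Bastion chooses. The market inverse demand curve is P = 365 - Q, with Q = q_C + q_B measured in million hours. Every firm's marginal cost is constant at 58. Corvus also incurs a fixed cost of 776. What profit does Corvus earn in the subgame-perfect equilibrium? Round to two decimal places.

11005.13

Solve by backward induction. Given q_C, the follower Bastion maximises π_B = (365 - q_C - q_B)q_B - 58q_B.
∂π_B/∂q_B = 307 - q_C - 2q_B = 0 gives the reaction function q_B = (307 - q_C)/2.
The leader anticipates this reaction. Substituting into P = 365 - Q gives P = 423/2 - (1/2)q_C, so π_C = (423/2 - (1/2)q_C)q_C - 58q_C.
Leader FOC: 307/2 - q_C = 0, so q_C = 307/2.
Then q_B = (307 - 307/2)/2 = 307/4.
Price P = 365 - 921/4 = 539/4.
Corvus's profit: (539/4 - 58)·(307/2) - 776 = 11005.1250.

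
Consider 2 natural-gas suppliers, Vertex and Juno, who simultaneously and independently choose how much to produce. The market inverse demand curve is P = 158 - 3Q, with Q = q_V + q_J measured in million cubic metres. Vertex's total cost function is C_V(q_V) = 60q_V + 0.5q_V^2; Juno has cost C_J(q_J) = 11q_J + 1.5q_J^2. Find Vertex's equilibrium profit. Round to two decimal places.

233.43

Vertex's profit: π_V = (158 - 3Q)q_V - (60q_V + (1/2)q_V²). Setting ∂π_V/∂q_V = 0: 98 - 7q_V - 3(q_J) = 0.
Juno's first-order condition: 147 - 9q_J - 3(q_V) = 0.
So q_V = (98 - 3q_J)/7 and q_J = (147 - 3q_V)/9.
Substituting one into the other gives q_V = 49/6 and q_J = 245/18.
Price P = 158 - 3·(196/9) = 278/3.
Vertex's profit: (278/3)·(49/6) - 60·(49/6) - (1/2)(49/6)² = 233.4306.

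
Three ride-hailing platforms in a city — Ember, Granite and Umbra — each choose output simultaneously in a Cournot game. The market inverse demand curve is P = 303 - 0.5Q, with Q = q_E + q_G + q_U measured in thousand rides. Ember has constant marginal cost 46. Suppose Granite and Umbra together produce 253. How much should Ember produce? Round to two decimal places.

130.50

With rivals' combined output fixed at 253, Ember's profit is π_E = (303 - (1/2)·253 - (1/2)q_E)q_E - (46q_E) = (353/2 - (1/2)q_E)q_E - (46q_E).
∂π_E/∂q_E = 261/2 - q_E = 0, so q_E = 261/2.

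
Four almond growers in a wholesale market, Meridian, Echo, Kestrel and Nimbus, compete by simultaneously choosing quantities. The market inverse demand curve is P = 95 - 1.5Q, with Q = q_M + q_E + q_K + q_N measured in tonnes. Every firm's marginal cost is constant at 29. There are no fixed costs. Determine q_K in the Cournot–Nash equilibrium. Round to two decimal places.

8.80

Each firm earns π_i = (95 - 1.5Q)q_i - 29q_i.
First-order condition (treating rivals' output as given): 66 - 3q_i - (3/2)·Σ_{j≠i} q_j = 0.
With identical firms every q_j equals q_i, so Σ_{j≠i} q_j = 3q_i and 66 = (15/2)q_i, giving q_i = 44/5.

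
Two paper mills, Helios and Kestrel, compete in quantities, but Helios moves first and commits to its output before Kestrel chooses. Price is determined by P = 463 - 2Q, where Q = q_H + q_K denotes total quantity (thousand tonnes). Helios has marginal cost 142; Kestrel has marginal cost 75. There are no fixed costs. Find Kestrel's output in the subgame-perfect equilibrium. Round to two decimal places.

65.25

Solve by backward induction. Given q_H, the follower Kestrel maximises π_K = (463 - 2q_H - 2q_K)q_K - 75q_K.
Follower FOC: 388 - 2q_H - 4q_K = 0, so q_K(q_H) = (388 - 2q_H)/4.
The leader anticipates this reaction. Substituting into P = 463 - 2Q gives P = 269 - q_H, so π_H = (269 - q_H)q_H - 142q_H.
Maximising: ∂π_H/∂q_H = 127 - 2q_H = 0, giving q_H = 127/2.
Then q_K = (388 - 2·(127/2))/4 = 261/4.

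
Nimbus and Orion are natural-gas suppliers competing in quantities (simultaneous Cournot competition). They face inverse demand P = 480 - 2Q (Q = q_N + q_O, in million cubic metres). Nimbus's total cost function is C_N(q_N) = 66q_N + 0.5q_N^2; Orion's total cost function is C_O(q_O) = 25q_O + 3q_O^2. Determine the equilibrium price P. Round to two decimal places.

276.65

Nimbus's profit: π_N = (480 - 2Q)q_N - (66q_N + (1/2)q_N²). Setting ∂π_N/∂q_N = 0: 414 - 5q_N - 2(q_O) = 0.
Orion's profit: π_O = (480 - 2Q)q_O - (25q_O + 3q_O²). Setting ∂π_O/∂q_O = 0: 455 - 10q_O - 2(q_N) = 0.
Best responses: q_N = (414 - 2q_O)/5, q_O = (455 - 2q_N)/10.
Solving the pair: q_N = 1615/23, q_O = 1447/46.
Total output Q = 101.6739, so price P = 480 - 2·101.6739 = 276.6522.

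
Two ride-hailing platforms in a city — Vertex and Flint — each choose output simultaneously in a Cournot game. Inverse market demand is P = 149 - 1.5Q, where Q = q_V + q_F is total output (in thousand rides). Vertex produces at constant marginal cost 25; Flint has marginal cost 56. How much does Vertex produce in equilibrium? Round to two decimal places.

Vertex's profit: π_V = (149 - 1.5Q)q_V - (25q_V). Setting ∂π_V/∂q_V = 0: 124 - 3q_V - (3/2)(q_F) = 0.
Flint's first-order condition: 93 - 3q_F - (3/2)(q_V) = 0.
Best responses: q_V = (124 - (3/2)q_F)/3, q_F = (93 - (3/2)q_V)/3.
Solving the pair: q_V = 310/9, q_F = 124/9.

34.44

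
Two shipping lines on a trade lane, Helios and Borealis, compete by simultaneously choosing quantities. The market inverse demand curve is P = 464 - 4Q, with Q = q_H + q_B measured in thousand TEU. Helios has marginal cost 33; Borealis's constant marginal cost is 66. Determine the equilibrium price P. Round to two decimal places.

187.67

Helios's profit: π_H = (464 - 4Q)q_H - (33q_H). Setting ∂π_H/∂q_H = 0: 431 - 8q_H - 4(q_B) = 0.
Borealis's first-order condition: 398 - 8q_B - 4(q_H) = 0.
Best responses: q_H = (431 - 4q_B)/8, q_B = (398 - 4q_H)/8.
Substituting one into the other gives q_H = 116/3 and q_B = 365/12.
Total output Q = 829/12, so price P = 464 - 4·(829/12) = 563/3.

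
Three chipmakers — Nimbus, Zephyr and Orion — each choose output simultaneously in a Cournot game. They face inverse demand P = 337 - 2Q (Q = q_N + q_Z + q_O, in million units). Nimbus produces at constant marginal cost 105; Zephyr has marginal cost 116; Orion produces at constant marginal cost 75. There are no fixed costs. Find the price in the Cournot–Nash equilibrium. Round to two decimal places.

158.25

Nimbus's profit: π_N = (337 - 2Q)q_N - (105q_N). Setting ∂π_N/∂q_N = 0: 232 - 4q_N - 2(q_Z + q_O) = 0.
Zephyr's first-order condition: 221 - 4q_Z - 2(q_N + q_O) = 0.
Orion's first-order condition: 262 - 4q_O - 2(q_N + q_Z) = 0.
Adding the 3 first-order conditions: 715 − 8Q = 0, so Q = 715/8.
Back-substituting: q_N = (232 − 715/4)/2 = 213/8, q_Z = (221 − 715/4)/2 = 169/8, q_O = (262 − 715/4)/2 = 333/8.
Total output Q = 715/8, so price P = 337 - 2·(715/8) = 633/4.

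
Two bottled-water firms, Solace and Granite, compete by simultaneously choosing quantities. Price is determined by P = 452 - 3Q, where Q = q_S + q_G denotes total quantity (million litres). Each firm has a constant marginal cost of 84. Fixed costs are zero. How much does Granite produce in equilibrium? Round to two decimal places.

Each firm earns π_i = (452 - 3Q)q_i - 84q_i.
Setting ∂π_i/∂q_i = 0 with rivals' quantities fixed: 368 - 6q_i - 3q_j = 0.
By symmetry each firm produces the same amount; substituting q_j = q_i yields q_i = 368/9.

40.89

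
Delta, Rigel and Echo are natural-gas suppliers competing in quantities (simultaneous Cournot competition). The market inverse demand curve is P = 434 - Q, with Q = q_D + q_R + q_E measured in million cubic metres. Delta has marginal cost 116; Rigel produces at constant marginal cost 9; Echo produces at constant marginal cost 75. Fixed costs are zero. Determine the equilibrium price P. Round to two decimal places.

158.50

Delta's profit: π_D = (434 - Q)q_D - (116q_D). Setting ∂π_D/∂q_D = 0: 318 - 2q_D - (q_R + q_E) = 0.
Rigel's profit: π_R = (434 - Q)q_R - (9q_R). Setting ∂π_R/∂q_R = 0: 425 - 2q_R - (q_D + q_E) = 0.
Echo's first-order condition: 359 - 2q_E - (q_D + q_R) = 0.
Adding the 3 conditions: 1102 − 2Q − 2Q = 0, i.e. Q = 551/2.
Back-substituting: q_D = (318 − 551/2) = 85/2, q_R = (425 − 551/2) = 299/2, q_E = (359 − 551/2) = 167/2.
Total output Q = 551/2, so price P = 434 - 551/2 = 317/2.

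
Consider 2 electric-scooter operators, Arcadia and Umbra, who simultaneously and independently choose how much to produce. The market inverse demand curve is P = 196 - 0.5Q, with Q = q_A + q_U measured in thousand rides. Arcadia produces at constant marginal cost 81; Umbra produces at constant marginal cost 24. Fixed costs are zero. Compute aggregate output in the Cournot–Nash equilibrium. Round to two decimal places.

191.33

Arcadia's profit: π_A = (196 - 0.5Q)q_A - (81q_A). Setting ∂π_A/∂q_A = 0: 115 - q_A - (1/2)(q_U) = 0.
Umbra's profit: π_U = (196 - 0.5Q)q_U - (24q_U). Setting ∂π_U/∂q_U = 0: 172 - q_U - (1/2)(q_A) = 0.
So q_A = (115 - (1/2)q_U) and q_U = (172 - (1/2)q_A).
Substituting one into the other gives q_A = 116/3 and q_U = 458/3.
Total output Q = 116/3 + 458/3 = 574/3.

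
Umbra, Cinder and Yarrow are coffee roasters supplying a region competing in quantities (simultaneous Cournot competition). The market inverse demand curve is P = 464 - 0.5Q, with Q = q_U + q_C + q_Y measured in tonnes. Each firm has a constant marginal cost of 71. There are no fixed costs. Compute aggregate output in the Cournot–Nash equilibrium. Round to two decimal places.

589.50

A representative firm's profit is π_i = q_i(464 - 0.5Q) - 71q_i.
First-order condition (treating rivals' output as given): 393 - q_i - (1/2)·Σ_{j≠i} q_j = 0.
With identical firms every q_j equals q_i, so Σ_{j≠i} q_j = 2q_i and 393 = 2q_i, giving q_i = 393/2.
Total output Q = 393/2 + 393/2 + 393/2 = 1179/2.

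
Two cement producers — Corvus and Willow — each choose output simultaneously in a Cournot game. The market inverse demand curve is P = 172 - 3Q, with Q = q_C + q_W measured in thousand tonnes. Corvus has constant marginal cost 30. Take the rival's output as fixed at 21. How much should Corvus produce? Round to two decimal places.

With the rival's output fixed at 21, Corvus's profit is π_C = (172 - 3·21 - 3q_C)q_C - (30q_C) = (109 - 3q_C)q_C - (30q_C).
∂π_C/∂q_C = 79 - 6q_C = 0, so q_C = 79/6.

13.17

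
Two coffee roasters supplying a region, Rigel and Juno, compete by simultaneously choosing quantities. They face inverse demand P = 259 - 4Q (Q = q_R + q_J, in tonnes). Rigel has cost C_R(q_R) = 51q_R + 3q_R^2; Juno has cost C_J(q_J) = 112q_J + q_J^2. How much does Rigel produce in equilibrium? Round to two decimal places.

Rigel's profit: π_R = (259 - 4Q)q_R - (51q_R + 3q_R²). Setting ∂π_R/∂q_R = 0: 208 - 14q_R - 4(q_J) = 0.
Juno's profit: π_J = (259 - 4Q)q_J - (112q_J + q_J²). Setting ∂π_J/∂q_J = 0: 147 - 10q_J - 4(q_R) = 0.
So q_R = (208 - 4q_J)/14 and q_J = (147 - 4q_R)/10.
Substituting one into the other gives q_R = 373/31 and q_J = 613/62.

12.03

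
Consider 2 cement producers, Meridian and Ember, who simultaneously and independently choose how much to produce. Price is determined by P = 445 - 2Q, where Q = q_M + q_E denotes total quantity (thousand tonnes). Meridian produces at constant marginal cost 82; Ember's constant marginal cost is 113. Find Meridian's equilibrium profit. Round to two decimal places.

8624.22

Meridian's profit: π_M = (445 - 2Q)q_M - (82q_M). Setting ∂π_M/∂q_M = 0: 363 - 4q_M - 2(q_E) = 0.
Ember's profit: π_E = (445 - 2Q)q_E - (113q_E). Setting ∂π_E/∂q_E = 0: 332 - 4q_E - 2(q_M) = 0.
Rearranging gives the reaction functions q_M = (363 - 2q_E)/4 and q_E = (332 - 2q_M)/4.
Solving the pair: q_M = 197/3, q_E = 301/6.
Price P = 445 - 2·(695/6) = 640/3.
Meridian's profit: (640/3 - 82)·(197/3) = 8624.2222.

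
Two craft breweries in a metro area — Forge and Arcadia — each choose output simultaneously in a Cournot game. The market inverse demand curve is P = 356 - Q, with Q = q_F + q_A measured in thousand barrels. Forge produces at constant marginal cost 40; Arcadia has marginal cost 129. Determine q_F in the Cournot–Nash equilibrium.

Forge's profit: π_F = (356 - Q)q_F - (40q_F). Setting ∂π_F/∂q_F = 0: 316 - 2q_F - (q_A) = 0.
Arcadia's first-order condition: 227 - 2q_A - (q_F) = 0.
Rearranging gives the reaction functions q_F = (316 - q_A)/2 and q_A = (227 - q_F)/2.
Solving the pair: q_F = 135, q_A = 46.

135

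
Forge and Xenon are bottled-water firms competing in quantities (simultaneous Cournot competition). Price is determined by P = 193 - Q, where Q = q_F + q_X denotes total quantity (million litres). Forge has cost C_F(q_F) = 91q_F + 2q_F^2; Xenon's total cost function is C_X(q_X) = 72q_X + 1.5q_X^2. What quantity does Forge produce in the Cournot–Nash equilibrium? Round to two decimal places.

13.41

Forge's profit: π_F = (193 - Q)q_F - (91q_F + 2q_F²). Setting ∂π_F/∂q_F = 0: 102 - 6q_F - (q_X) = 0.
Xenon's first-order condition: 121 - 5q_X - (q_F) = 0.
So q_F = (102 - q_X)/6 and q_X = (121 - q_F)/5.
Solving the pair: q_F = 389/29, q_X = 624/29.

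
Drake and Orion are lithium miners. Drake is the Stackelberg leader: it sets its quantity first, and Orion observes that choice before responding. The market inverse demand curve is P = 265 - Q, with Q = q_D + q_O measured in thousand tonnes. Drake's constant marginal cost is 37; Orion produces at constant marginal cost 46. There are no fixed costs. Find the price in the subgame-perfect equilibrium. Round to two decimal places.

The follower Orion best-responds to any q_D: π_O = (265 - Q)q_O - 46q_O.
Follower FOC: 219 - q_D - 2q_O = 0, so q_O(q_D) = (219 - q_D)/2.
Drake substitutes q_O(q_D) into its own profit: π_D = q_D(265 - q_D - (219 - q_D)/2) - 37q_D = (311/2 - (1/2)q_D)q_D - 37q_D.
Leader FOC: 237/2 - q_D = 0, so q_D = 237/2.
Then q_O = (219 - 237/2)/2 = 201/4.
Total output Q = 675/4, so price P = 265 - 675/4 = 385/4.

96.25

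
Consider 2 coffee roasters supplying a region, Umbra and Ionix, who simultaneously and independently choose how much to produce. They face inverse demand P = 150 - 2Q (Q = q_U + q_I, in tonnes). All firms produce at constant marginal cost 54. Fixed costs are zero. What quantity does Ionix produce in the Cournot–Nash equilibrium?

16

A representative firm's profit is π_i = q_i(150 - 2Q) - 54q_i.
Setting ∂π_i/∂q_i = 0 with rivals' quantities fixed: 96 - 4q_i - 2q_j = 0.
By symmetry each firm produces the same amount; substituting q_j = q_i yields q_i = 96/6 = 16.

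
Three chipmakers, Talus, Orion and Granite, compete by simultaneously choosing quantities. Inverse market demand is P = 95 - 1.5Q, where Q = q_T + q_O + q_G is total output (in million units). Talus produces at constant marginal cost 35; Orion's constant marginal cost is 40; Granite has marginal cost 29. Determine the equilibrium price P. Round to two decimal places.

49.75

Talus's profit: π_T = (95 - 1.5Q)q_T - (35q_T). Setting ∂π_T/∂q_T = 0: 60 - 3q_T - (3/2)(q_O + q_G) = 0.
Orion's profit: π_O = (95 - 1.5Q)q_O - (40q_O). Setting ∂π_O/∂q_O = 0: 55 - 3q_O - (3/2)(q_T + q_G) = 0.
Granite's profit: π_G = (95 - 1.5Q)q_G - (29q_G). Setting ∂π_G/∂q_G = 0: 66 - 3q_G - (3/2)(q_T + q_O) = 0.
Adding the 3 conditions: 181 − 3Q − 3Q = 0, i.e. Q = 181/6.
Back-substituting: q_T = (60 − 181/4)/(3/2) = 59/6, q_O = (55 − 181/4)/(3/2) = 13/2, q_G = (66 − 181/4)/(3/2) = 83/6.
Total output Q = 181/6, so price P = 95 - (3/2)·(181/6) = 199/4.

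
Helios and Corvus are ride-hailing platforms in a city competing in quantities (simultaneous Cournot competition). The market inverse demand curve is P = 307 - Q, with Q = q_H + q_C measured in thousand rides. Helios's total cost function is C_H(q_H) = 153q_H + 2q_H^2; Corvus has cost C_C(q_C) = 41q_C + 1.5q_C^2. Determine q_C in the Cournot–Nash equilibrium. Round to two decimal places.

Helios's profit: π_H = (307 - Q)q_H - (153q_H + 2q_H²). Setting ∂π_H/∂q_H = 0: 154 - 6q_H - (q_C) = 0.
Corvus's first-order condition: 266 - 5q_C - (q_H) = 0.
Rearranging gives the reaction functions q_H = (154 - q_C)/6 and q_C = (266 - q_H)/5.
Solving the pair: q_H = 504/29, q_C = 1442/29.

49.72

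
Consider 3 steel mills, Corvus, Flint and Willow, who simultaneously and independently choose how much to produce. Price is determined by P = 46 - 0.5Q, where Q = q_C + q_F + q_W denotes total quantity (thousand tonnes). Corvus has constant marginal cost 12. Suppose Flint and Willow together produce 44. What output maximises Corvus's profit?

12

With rivals' combined output fixed at 44, Corvus's profit is π_C = (46 - (1/2)·44 - (1/2)q_C)q_C - (12q_C) = (24 - (1/2)q_C)q_C - (12q_C).
∂π_C/∂q_C = 12 - q_C = 0, so q_C = 12.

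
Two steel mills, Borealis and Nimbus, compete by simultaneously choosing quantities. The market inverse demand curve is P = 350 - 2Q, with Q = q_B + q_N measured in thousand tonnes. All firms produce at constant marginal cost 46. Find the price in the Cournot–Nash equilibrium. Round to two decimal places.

Each firm earns π_i = (350 - 2Q)q_i - 46q_i.
First-order condition (treating rivals' output as given): 304 - 4q_i - 2q_j = 0.
By symmetry each firm produces the same amount; substituting q_j = q_i yields q_i = 304/6 = 152/3.
Total output Q = 304/3, so price P = 350 - 2·(304/3) = 442/3.

147.33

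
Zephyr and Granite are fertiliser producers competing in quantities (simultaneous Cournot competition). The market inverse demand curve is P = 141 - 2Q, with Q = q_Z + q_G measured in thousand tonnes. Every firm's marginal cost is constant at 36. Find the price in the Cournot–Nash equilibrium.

71

A representative firm's profit is π_i = q_i(141 - 2Q) - 36q_i.
First-order condition (treating rivals' output as given): 105 - 4q_i - 2q_j = 0.
With identical firms every q_j equals q_i, so q_j = q_i and 105 = 6q_i, giving q_i = 35/2.
Total output Q = 35, so price P = 141 - 2·35 = 71.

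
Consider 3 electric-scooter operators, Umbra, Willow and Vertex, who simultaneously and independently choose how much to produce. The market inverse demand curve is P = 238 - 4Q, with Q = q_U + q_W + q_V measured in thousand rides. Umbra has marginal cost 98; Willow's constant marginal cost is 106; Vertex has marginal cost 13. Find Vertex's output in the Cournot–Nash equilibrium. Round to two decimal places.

25.19

Umbra's profit: π_U = (238 - 4Q)q_U - (98q_U). Setting ∂π_U/∂q_U = 0: 140 - 8q_U - 4(q_W + q_V) = 0.
Willow's profit: π_W = (238 - 4Q)q_W - (106q_W). Setting ∂π_W/∂q_W = 0: 132 - 8q_W - 4(q_U + q_V) = 0.
Vertex's profit: π_V = (238 - 4Q)q_V - (13q_V). Setting ∂π_V/∂q_V = 0: 225 - 8q_V - 4(q_U + q_W) = 0.
Adding the 3 conditions: 497 − 8Q − 8Q = 0, i.e. Q = 497/16.
Back-substituting: q_U = (140 − 497/4)/4 = 63/16, q_W = (132 − 497/4)/4 = 31/16, q_V = (225 − 497/4)/4 = 403/16.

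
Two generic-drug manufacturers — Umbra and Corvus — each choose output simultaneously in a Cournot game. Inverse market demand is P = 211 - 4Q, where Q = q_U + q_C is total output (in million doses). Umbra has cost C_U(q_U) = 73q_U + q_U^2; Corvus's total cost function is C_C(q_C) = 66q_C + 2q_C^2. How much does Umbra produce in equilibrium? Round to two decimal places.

Umbra's profit: π_U = (211 - 4Q)q_U - (73q_U + q_U²). Setting ∂π_U/∂q_U = 0: 138 - 10q_U - 4(q_C) = 0.
Corvus's first-order condition: 145 - 12q_C - 4(q_U) = 0.
Rearranging gives the reaction functions q_U = (138 - 4q_C)/10 and q_C = (145 - 4q_U)/12.
Solving the pair: q_U = 269/26, q_C = 449/52.

10.35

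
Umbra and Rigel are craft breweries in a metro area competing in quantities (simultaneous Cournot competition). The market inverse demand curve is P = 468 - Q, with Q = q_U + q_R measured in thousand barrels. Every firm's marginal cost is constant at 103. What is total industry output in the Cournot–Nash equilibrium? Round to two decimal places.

Each firm earns π_i = (468 - Q)q_i - 103q_i.
First-order condition (treating rivals' output as given): 365 - 2q_i - q_j = 0.
By symmetry each firm produces the same amount; substituting q_j = q_i yields q_i = 365/3.
Total output Q = 365/3 + 365/3 = 730/3.

243.33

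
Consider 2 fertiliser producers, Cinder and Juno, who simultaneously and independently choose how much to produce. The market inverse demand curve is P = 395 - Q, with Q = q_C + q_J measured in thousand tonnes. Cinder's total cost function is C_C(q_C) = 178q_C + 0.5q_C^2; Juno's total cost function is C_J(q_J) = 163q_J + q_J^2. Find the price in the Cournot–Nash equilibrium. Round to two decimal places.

Cinder's profit: π_C = (395 - Q)q_C - (178q_C + (1/2)q_C²). Setting ∂π_C/∂q_C = 0: 217 - 3q_C - (q_J) = 0.
Juno's first-order condition: 232 - 4q_J - (q_C) = 0.
Rearranging gives the reaction functions q_C = (217 - q_J)/3 and q_J = (232 - q_C)/4.
Substituting one into the other gives q_C = 636/11 and q_J = 479/11.
Total output Q = 1115/11, so price P = 395 - 1115/11 = 293.6364.

293.64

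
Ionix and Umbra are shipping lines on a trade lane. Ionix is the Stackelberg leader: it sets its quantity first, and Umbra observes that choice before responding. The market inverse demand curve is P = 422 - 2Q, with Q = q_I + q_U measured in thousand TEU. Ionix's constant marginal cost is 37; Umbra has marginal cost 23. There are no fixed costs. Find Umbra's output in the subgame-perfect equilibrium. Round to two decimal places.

The follower Umbra best-responds to any q_I: π_U = (422 - 2Q)q_U - 23q_U.
Setting the follower's marginal profit to zero, 399 - 2q_I - 4q_U = 0, i.e. q_U = (399 - 2q_I)/4.
Ionix substitutes q_U(q_I) into its own profit: π_I = q_I(422 - 2q_I - (399 - 2q_I)/2) - 37q_I = (445/2 - q_I)q_I - 37q_I.
Maximising: ∂π_I/∂q_I = 371/2 - 2q_I = 0, giving q_I = 371/4.
Then q_U = (399 - 2·(371/4))/4 = 427/8.

53.38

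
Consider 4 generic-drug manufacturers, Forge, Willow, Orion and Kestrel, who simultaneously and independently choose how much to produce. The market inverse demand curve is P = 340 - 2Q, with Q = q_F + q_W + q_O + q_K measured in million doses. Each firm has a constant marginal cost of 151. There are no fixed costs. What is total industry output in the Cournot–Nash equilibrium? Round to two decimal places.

75.60

Each firm earns π_i = (340 - 2Q)q_i - 151q_i.
Setting ∂π_i/∂q_i = 0 with rivals' quantities fixed: 189 - 4q_i - 2·Σ_{j≠i} q_j = 0.
With identical firms every q_j equals q_i, so Σ_{j≠i} q_j = 3q_i and 189 = 10q_i, giving q_i = 189/10.
Total output Q = 189/10 + 189/10 + 189/10 + 189/10 = 378/5.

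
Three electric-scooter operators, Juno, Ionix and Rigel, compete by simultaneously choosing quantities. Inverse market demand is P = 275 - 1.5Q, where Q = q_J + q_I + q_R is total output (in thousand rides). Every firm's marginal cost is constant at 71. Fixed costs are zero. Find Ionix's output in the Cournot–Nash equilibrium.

34

Each firm earns π_i = (275 - 1.5Q)q_i - 71q_i.
Setting ∂π_i/∂q_i = 0 with rivals' quantities fixed: 204 - 3q_i - (3/2)·Σ_{j≠i} q_j = 0.
With identical firms every q_j equals q_i, so Σ_{j≠i} q_j = 2q_i and 204 = 6q_i, giving q_i = 34.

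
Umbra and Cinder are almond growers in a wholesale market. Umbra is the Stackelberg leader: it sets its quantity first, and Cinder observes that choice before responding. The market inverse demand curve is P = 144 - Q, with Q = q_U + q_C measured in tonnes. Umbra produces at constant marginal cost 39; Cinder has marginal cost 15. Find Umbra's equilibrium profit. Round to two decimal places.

820.13

Solve by backward induction. Given q_U, the follower Cinder maximises π_C = (144 - q_U - q_C)q_C - 15q_C.
Follower FOC: 129 - q_U - 2q_C = 0, so q_C(q_U) = (129 - q_U)/2.
The leader anticipates this reaction. Substituting into P = 144 - Q gives P = 159/2 - (1/2)q_U, so π_U = (159/2 - (1/2)q_U)q_U - 39q_U.
The leader's first-order condition 81/2 - q_U = 0 yields q_U = 81/2.
Then q_C = (129 - 81/2)/2 = 177/4.
Price P = 144 - 339/4 = 237/4.
Umbra's profit: (237/4 - 39)·(81/2) = 820.1250.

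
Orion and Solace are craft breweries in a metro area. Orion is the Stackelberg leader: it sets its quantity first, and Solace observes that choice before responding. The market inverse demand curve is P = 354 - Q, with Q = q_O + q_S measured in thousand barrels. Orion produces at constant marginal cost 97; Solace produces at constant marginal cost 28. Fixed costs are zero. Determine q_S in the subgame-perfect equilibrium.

116

The follower Solace best-responds to any q_O: π_S = (354 - Q)q_S - 28q_S.
Follower FOC: 326 - q_O - 2q_S = 0, so q_S(q_O) = (326 - q_O)/2.
Orion substitutes q_S(q_O) into its own profit: π_O = q_O(354 - q_O - (326 - q_O)/2) - 97q_O = (191 - (1/2)q_O)q_O - 97q_O.
The leader's first-order condition 94 - q_O = 0 yields q_O = 94.
Then q_S = (326 - 94)/2 = 116.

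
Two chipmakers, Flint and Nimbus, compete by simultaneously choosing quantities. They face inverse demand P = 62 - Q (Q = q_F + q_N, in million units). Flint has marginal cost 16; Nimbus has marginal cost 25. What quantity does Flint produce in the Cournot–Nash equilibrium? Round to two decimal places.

Flint's profit: π_F = (62 - Q)q_F - (16q_F). Setting ∂π_F/∂q_F = 0: 46 - 2q_F - (q_N) = 0.
Nimbus's first-order condition: 37 - 2q_N - (q_F) = 0.
Rearranging gives the reaction functions q_F = (46 - q_N)/2 and q_N = (37 - q_F)/2.
Solving the pair: q_F = 55/3, q_N = 28/3.

18.33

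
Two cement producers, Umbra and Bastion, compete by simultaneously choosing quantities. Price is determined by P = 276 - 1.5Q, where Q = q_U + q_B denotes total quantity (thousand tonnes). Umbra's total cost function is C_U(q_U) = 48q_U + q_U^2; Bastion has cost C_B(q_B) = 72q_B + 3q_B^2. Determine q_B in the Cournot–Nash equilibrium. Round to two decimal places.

Umbra's profit: π_U = (276 - 1.5Q)q_U - (48q_U + q_U²). Setting ∂π_U/∂q_U = 0: 228 - 5q_U - (3/2)(q_B) = 0.
Bastion's profit: π_B = (276 - 1.5Q)q_B - (72q_B + 3q_B²). Setting ∂π_B/∂q_B = 0: 204 - 9q_B - (3/2)(q_U) = 0.
Rearranging gives the reaction functions q_U = (228 - (3/2)q_B)/5 and q_B = (204 - (3/2)q_U)/9.
Solving the pair: q_U = 776/19, q_B = 904/57.

15.86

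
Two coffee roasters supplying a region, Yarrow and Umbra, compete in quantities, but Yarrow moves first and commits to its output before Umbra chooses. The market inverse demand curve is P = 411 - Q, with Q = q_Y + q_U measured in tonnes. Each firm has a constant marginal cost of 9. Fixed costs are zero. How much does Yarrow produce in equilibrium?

201

The follower Umbra best-responds to any q_Y: π_U = (411 - Q)q_U - 9q_U.
∂π_U/∂q_U = 402 - q_Y - 2q_U = 0 gives the reaction function q_U = (402 - q_Y)/2.
Yarrow substitutes q_U(q_Y) into its own profit: π_Y = q_Y(411 - q_Y - (402 - q_Y)/2) - 9q_Y = (210 - (1/2)q_Y)q_Y - 9q_Y.
The leader's first-order condition 201 - q_Y = 0 yields q_Y = 201.
Then q_U = (402 - 201)/2 = 201/2.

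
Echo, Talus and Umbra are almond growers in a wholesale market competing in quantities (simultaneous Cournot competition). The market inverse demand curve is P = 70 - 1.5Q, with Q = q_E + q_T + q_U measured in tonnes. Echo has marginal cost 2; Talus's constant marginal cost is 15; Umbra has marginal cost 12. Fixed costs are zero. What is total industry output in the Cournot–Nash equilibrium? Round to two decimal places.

30.17

Echo's profit: π_E = (70 - 1.5Q)q_E - (2q_E). Setting ∂π_E/∂q_E = 0: 68 - 3q_E - (3/2)(q_T + q_U) = 0.
Talus's profit: π_T = (70 - 1.5Q)q_T - (15q_T). Setting ∂π_T/∂q_T = 0: 55 - 3q_T - (3/2)(q_E + q_U) = 0.
Umbra's first-order condition: 58 - 3q_U - (3/2)(q_E + q_T) = 0.
Summing all 3 equations gives 181 − 6Q = 0, hence Q = 181/6.
Back-substituting: q_E = (68 − 181/4)/(3/2) = 91/6, q_T = (55 − 181/4)/(3/2) = 13/2, q_U = (58 − 181/4)/(3/2) = 17/2.
Total output Q = 91/6 + 13/2 + 17/2 = 181/6.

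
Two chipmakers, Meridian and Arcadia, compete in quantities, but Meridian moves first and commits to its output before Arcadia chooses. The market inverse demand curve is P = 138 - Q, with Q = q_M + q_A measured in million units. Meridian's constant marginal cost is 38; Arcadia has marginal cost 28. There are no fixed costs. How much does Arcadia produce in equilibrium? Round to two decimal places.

32.50

The follower Arcadia best-responds to any q_M: π_A = (138 - Q)q_A - 28q_A.
Follower FOC: 110 - q_M - 2q_A = 0, so q_A(q_M) = (110 - q_M)/2.
The leader anticipates this reaction. Substituting into P = 138 - Q gives P = 83 - (1/2)q_M, so π_M = (83 - (1/2)q_M)q_M - 38q_M.
The leader's first-order condition 45 - q_M = 0 yields q_M = 45.
Then q_A = (110 - 45)/2 = 65/2.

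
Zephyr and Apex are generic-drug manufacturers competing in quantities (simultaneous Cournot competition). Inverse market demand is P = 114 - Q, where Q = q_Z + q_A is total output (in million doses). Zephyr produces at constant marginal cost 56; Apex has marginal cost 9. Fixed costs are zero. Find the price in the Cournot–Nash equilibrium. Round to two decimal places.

Zephyr's profit: π_Z = (114 - Q)q_Z - (56q_Z). Setting ∂π_Z/∂q_Z = 0: 58 - 2q_Z - (q_A) = 0.
Apex's profit: π_A = (114 - Q)q_A - (9q_A). Setting ∂π_A/∂q_A = 0: 105 - 2q_A - (q_Z) = 0.
Best responses: q_Z = (58 - q_A)/2, q_A = (105 - q_Z)/2.
Solving the pair: q_Z = 11/3, q_A = 152/3.
Total output Q = 163/3, so price P = 114 - 163/3 = 179/3.

59.67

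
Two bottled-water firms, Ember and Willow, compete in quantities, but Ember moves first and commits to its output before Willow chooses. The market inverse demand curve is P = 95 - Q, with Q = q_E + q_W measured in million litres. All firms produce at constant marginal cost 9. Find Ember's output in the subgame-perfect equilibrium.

43

Solve by backward induction. Given q_E, the follower Willow maximises π_W = (95 - q_E - q_W)q_W - 9q_W.
Follower FOC: 86 - q_E - 2q_W = 0, so q_W(q_E) = (86 - q_E)/2.
The leader anticipates this reaction. Substituting into P = 95 - Q gives P = 52 - (1/2)q_E, so π_E = (52 - (1/2)q_E)q_E - 9q_E.
Maximising: ∂π_E/∂q_E = 43 - q_E = 0, giving q_E = 43.
Then q_W = (86 - 43)/2 = 43/2.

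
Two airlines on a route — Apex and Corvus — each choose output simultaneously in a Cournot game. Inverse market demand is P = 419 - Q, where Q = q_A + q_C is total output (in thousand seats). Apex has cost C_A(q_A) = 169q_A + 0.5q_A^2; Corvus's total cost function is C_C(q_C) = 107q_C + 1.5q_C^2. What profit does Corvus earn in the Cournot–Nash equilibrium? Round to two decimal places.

Apex's profit: π_A = (419 - Q)q_A - (169q_A + (1/2)q_A²). Setting ∂π_A/∂q_A = 0: 250 - 3q_A - (q_C) = 0.
Corvus's profit: π_C = (419 - Q)q_C - (107q_C + (3/2)q_C²). Setting ∂π_C/∂q_C = 0: 312 - 5q_C - (q_A) = 0.
So q_A = (250 - q_C)/3 and q_C = (312 - q_A)/5.
Substituting one into the other gives q_A = 67 and q_C = 49.
Price P = 419 - 116 = 303.
Corvus's profit: 303·49 - 107·49 - (3/2)·49² = 6002.5000.

6002.50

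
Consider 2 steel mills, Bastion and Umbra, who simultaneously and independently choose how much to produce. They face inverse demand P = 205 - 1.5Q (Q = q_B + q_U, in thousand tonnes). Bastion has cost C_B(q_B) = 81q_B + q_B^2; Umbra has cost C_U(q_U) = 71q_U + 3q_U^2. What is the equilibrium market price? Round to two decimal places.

Bastion's profit: π_B = (205 - 1.5Q)q_B - (81q_B + q_B²). Setting ∂π_B/∂q_B = 0: 124 - 5q_B - (3/2)(q_U) = 0.
Umbra's first-order condition: 134 - 9q_U - (3/2)(q_B) = 0.
Best responses: q_B = (124 - (3/2)q_U)/5, q_U = (134 - (3/2)q_B)/9.
Substituting one into the other gives q_B = 1220/57 and q_U = 1936/171.
Total output Q = 32.7251, so price P = 205 - (3/2)·32.7251 = 155.9123.

155.91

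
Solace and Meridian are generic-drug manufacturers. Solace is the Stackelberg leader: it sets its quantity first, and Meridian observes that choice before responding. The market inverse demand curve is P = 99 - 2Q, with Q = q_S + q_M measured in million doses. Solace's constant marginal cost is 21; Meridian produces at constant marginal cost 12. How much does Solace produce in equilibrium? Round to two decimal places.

17.25

The follower Meridian best-responds to any q_S: π_M = (99 - 2Q)q_M - 12q_M.
Follower FOC: 87 - 2q_S - 4q_M = 0, so q_M(q_S) = (87 - 2q_S)/4.
Solace substitutes q_M(q_S) into its own profit: π_S = q_S(99 - 2q_S - (87 - 2q_S)/2) - 21q_S = (111/2 - q_S)q_S - 21q_S.
Leader FOC: 69/2 - 2q_S = 0, so q_S = 69/4.
Then q_M = (87 - 2·(69/4))/4 = 105/8.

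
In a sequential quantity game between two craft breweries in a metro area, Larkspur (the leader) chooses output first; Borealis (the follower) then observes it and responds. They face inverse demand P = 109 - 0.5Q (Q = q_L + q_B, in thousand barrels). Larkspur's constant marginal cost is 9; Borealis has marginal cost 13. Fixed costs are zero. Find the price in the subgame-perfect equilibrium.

Solve by backward induction. Given q_L, the follower Borealis maximises π_B = (109 - (1/2)q_L - (1/2)q_B)q_B - 13q_B.
Follower FOC: 96 - (1/2)q_L - q_B = 0, so q_B(q_L) = (96 - (1/2)q_L).
The leader anticipates this reaction. Substituting into P = 109 - 0.5Q gives P = 61 - (1/4)q_L, so π_L = (61 - (1/4)q_L)q_L - 9q_L.
Maximising: ∂π_L/∂q_L = 52 - (1/2)q_L = 0, giving q_L = 104.
Then q_B = (96 - (1/2)·104) = 44.
Total output Q = 148, so price P = 109 - (1/2)·148 = 35.

35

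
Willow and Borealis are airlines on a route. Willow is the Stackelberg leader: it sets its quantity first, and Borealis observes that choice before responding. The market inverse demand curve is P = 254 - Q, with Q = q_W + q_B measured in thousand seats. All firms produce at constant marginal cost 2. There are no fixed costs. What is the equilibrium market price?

The follower Borealis best-responds to any q_W: π_B = (254 - Q)q_B - 2q_B.
∂π_B/∂q_B = 252 - q_W - 2q_B = 0 gives the reaction function q_B = (252 - q_W)/2.
Willow substitutes q_B(q_W) into its own profit: π_W = q_W(254 - q_W - (252 - q_W)/2) - 2q_W = (128 - (1/2)q_W)q_W - 2q_W.
Leader FOC: 126 - q_W = 0, so q_W = 126.
Then q_B = (252 - 126)/2 = 63.
Total output Q = 189, so price P = 254 - 189 = 65.

65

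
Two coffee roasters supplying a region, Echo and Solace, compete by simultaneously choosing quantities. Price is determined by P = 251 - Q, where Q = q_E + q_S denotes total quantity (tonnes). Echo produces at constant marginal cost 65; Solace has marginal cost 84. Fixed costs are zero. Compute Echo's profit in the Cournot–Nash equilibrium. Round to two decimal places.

Echo's profit: π_E = (251 - Q)q_E - (65q_E). Setting ∂π_E/∂q_E = 0: 186 - 2q_E - (q_S) = 0.
Solace's profit: π_S = (251 - Q)q_S - (84q_S). Setting ∂π_S/∂q_S = 0: 167 - 2q_S - (q_E) = 0.
Best responses: q_E = (186 - q_S)/2, q_S = (167 - q_E)/2.
Substituting one into the other gives q_E = 205/3 and q_S = 148/3.
Price P = 251 - 353/3 = 400/3.
Echo's profit: (400/3 - 65)·(205/3) = 4669.4444.

4669.44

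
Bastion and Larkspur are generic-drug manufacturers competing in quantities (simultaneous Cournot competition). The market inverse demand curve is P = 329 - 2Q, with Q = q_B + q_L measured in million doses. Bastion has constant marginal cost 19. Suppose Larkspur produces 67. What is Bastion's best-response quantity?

With the rival's output fixed at 67, Bastion's profit is π_B = (329 - 2·67 - 2q_B)q_B - (19q_B) = (195 - 2q_B)q_B - (19q_B).
∂π_B/∂q_B = 176 - 4q_B = 0, so q_B = 44.

44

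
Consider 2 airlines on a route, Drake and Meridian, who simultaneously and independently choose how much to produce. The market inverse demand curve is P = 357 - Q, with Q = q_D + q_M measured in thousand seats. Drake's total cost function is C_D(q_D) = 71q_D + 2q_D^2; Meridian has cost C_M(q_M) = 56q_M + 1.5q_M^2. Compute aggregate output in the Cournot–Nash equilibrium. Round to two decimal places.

91.34

Drake's profit: π_D = (357 - Q)q_D - (71q_D + 2q_D²). Setting ∂π_D/∂q_D = 0: 286 - 6q_D - (q_M) = 0.
Meridian's profit: π_M = (357 - Q)q_M - (56q_M + (3/2)q_M²). Setting ∂π_M/∂q_M = 0: 301 - 5q_M - (q_D) = 0.
So q_D = (286 - q_M)/6 and q_M = (301 - q_D)/5.
Substituting one into the other gives q_D = 1129/29 and q_M = 1520/29.
Total output Q = 1129/29 + 1520/29 = 91.3448.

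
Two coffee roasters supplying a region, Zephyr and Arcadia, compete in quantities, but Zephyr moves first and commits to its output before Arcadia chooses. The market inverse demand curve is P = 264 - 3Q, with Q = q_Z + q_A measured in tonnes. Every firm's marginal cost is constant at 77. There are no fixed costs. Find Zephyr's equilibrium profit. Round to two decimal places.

1457.04

The follower Arcadia best-responds to any q_Z: π_A = (264 - 3Q)q_A - 77q_A.
Follower FOC: 187 - 3q_Z - 6q_A = 0, so q_A(q_Z) = (187 - 3q_Z)/6.
Zephyr substitutes q_A(q_Z) into its own profit: π_Z = q_Z(264 - 3q_Z - (187 - 3q_Z)/2) - 77q_Z = (341/2 - (3/2)q_Z)q_Z - 77q_Z.
Maximising: ∂π_Z/∂q_Z = 187/2 - 3q_Z = 0, giving q_Z = 187/6.
Then q_A = (187 - 3·(187/6))/6 = 187/12.
Price P = 264 - 3·(187/4) = 495/4.
Zephyr's profit: (495/4 - 77)·(187/6) = 1457.0417.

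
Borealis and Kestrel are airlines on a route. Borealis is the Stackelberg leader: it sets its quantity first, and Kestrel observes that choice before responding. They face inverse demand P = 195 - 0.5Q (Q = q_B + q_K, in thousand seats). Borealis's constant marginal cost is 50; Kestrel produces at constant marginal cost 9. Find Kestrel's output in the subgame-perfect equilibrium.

134

Solve by backward induction. Given q_B, the follower Kestrel maximises π_K = (195 - (1/2)q_B - (1/2)q_K)q_K - 9q_K.
Setting the follower's marginal profit to zero, 186 - (1/2)q_B - q_K = 0, i.e. q_K = (186 - (1/2)q_B).
Borealis substitutes q_K(q_B) into its own profit: π_B = q_B(195 - (1/2)q_B - (186 - (1/2)q_B)/2) - 50q_B = (102 - (1/4)q_B)q_B - 50q_B.
The leader's first-order condition 52 - (1/2)q_B = 0 yields q_B = 104.
Then q_K = (186 - (1/2)·104) = 134.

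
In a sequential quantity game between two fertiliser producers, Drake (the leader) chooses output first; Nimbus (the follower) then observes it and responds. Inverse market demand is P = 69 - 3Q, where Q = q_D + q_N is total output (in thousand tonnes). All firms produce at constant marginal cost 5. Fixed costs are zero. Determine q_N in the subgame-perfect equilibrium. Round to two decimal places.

5.33

The follower Nimbus best-responds to any q_D: π_N = (69 - 3Q)q_N - 5q_N.
Follower FOC: 64 - 3q_D - 6q_N = 0, so q_N(q_D) = (64 - 3q_D)/6.
The leader anticipates this reaction. Substituting into P = 69 - 3Q gives P = 37 - (3/2)q_D, so π_D = (37 - (3/2)q_D)q_D - 5q_D.
The leader's first-order condition 32 - 3q_D = 0 yields q_D = 32/3.
Then q_N = (64 - 3·(32/3))/6 = 16/3.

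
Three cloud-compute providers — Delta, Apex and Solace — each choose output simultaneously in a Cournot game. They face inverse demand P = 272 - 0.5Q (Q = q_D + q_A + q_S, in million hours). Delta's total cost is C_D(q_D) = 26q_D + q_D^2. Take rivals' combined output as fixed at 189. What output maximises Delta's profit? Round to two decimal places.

With rivals' combined output fixed at 189, Delta's profit is π_D = (272 - (1/2)·189 - (1/2)q_D)q_D - (26q_D + q_D²) = (355/2 - (1/2)q_D)q_D - (26q_D + q_D²).
∂π_D/∂q_D = 303/2 - 3q_D = 0, so q_D = 101/2.

50.50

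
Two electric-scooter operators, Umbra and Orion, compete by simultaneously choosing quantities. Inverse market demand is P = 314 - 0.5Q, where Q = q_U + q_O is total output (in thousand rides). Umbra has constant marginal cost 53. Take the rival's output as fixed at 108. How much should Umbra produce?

With the rival's output fixed at 108, Umbra's profit is π_U = (314 - (1/2)·108 - (1/2)q_U)q_U - (53q_U) = (260 - (1/2)q_U)q_U - (53q_U).
∂π_U/∂q_U = 207 - q_U = 0, so q_U = 207.

207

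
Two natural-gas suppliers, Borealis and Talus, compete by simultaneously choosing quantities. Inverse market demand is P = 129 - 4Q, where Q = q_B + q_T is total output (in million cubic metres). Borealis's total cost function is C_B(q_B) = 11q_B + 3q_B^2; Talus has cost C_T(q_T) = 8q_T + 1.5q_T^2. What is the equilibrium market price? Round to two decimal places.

69.99

Borealis's profit: π_B = (129 - 4Q)q_B - (11q_B + 3q_B²). Setting ∂π_B/∂q_B = 0: 118 - 14q_B - 4(q_T) = 0.
Talus's first-order condition: 121 - 11q_T - 4(q_B) = 0.
So q_B = (118 - 4q_T)/14 and q_T = (121 - 4q_B)/11.
Substituting one into the other gives q_B = 407/69 and q_T = 611/69.
Total output Q = 1018/69, so price P = 129 - 4·(1018/69) = 69.9855.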